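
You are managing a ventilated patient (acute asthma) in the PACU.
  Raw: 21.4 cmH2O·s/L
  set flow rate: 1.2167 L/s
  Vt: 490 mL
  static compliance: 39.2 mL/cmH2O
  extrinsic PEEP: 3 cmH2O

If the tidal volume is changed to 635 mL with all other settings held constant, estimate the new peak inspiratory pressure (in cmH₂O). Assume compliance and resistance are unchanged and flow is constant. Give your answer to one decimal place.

45.2

PIP = Vt/C + R·V̇ + PEEP (constant-flow equation of motion).
Only the elastic term changes: ΔPIP = ΔVt / C = (635 − 490) / 39.2 = 3.699 cmH2O.
Original PIP = 490/39.2 + 21.4×1.2167 + 3 = 41.537 cmH2O; new PIP = 41.537 + (3.699) = 45.236 cmH2O.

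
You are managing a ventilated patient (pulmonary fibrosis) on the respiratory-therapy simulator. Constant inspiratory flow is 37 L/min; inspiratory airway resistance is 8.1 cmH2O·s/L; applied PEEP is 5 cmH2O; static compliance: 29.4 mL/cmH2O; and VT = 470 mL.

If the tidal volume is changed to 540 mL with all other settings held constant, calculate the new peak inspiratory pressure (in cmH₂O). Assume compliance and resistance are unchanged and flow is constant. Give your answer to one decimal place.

28.4

Flow: 37 L/min ÷ 60 = 0.6167 L/s.
PIP = Vt/C + R·V̇ + PEEP (constant-flow equation of motion).
Only the elastic term changes: ΔPIP = ΔVt / C = (540 − 470) / 29.4 = 2.381 cmH2O.
Original PIP = 470/29.4 + 8.1×0.6167 + 5 = 25.982 cmH2O; new PIP = 25.982 + (2.381) = 28.363 cmH2O.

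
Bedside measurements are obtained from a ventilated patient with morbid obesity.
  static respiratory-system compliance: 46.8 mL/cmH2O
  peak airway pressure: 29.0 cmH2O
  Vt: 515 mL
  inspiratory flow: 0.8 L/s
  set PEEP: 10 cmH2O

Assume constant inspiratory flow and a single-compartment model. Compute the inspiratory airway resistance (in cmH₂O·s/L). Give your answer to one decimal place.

10.0

Equation of motion (constant flow): PIP = Vt/C + R·V̇ + PEEP.
R·V̇ = PIP − Vt/C − PEEP = 29.0 − 515/46.8 − 10 = 29.0 − 11.004 − 10 = 7.996 cmH2O.
R = 7.996 / 0.8 = 9.995 cmH2O·s/L.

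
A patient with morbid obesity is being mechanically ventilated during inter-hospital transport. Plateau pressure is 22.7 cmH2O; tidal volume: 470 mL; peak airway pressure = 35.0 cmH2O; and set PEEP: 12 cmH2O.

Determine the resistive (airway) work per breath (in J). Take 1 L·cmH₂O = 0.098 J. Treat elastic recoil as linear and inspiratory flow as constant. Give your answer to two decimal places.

With constant inspiratory flow the resistive pressure is constant at PIP − Pplat = 35.0 − 22.7 = 12.3 cmH2O, so resistive work = 12.3 × 0.470 = 5.781 L·cmH2O.
× 0.098 J/(L·cmH2O) → 0.5665 J.

0.57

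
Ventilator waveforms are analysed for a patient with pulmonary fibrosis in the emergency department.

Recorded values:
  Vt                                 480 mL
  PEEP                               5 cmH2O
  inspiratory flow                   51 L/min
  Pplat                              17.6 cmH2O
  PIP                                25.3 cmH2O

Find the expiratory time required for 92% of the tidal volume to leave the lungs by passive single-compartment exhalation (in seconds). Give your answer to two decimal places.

Flow: 51 L/min ÷ 60 = 0.85 L/s.
R = (PIP − Pplat)/V̇ = (25.3 − 17.6) / 0.85 = 7.7/0.85 = 9.059 cmH2O·s/L.
C = Vt/(Pplat − PEEP) = 480.0 / (17.6 − 5) = 480.0/12.6 = 38.095 mL/cmH2O.
τ = R × C = 9.059 × 0.0381 L/cmH2O = 0.3451 s.
t = −τ·ln(1 − 0.92) = −0.3451·ln(0.08) = 0.8716 s.

0.87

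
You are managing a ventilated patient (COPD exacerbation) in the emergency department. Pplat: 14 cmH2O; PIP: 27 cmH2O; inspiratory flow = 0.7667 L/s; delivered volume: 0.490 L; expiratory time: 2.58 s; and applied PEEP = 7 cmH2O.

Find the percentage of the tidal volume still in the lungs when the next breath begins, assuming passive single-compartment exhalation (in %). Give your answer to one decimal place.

R = (PIP − Pplat)/V̇ = (27 − 14) / 0.7667 = 13.0/0.7667 = 16.956 cmH2O·s/L.
C = Vt/(Pplat − PEEP) = 490.0 / (14 − 7) = 490.0/7.0 = 70.0 mL/cmH2O.
τ = R × C = 16.956 × 0.07 L/cmH2O = 1.187 s.
Fraction remaining at end-expiration = e^(−Te/τ) = e^(−2.58/1.187) = 0.1138 → 11.38%.

11.4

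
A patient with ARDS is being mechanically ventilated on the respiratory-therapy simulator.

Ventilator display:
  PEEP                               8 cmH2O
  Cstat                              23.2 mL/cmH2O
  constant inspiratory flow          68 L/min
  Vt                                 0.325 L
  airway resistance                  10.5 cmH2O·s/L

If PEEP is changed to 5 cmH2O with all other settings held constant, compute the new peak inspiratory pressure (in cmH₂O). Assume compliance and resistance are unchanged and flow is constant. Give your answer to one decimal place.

30.9

Flow: 68 L/min ÷ 60 = 1.1333 L/s.
PIP = Vt/C + R·V̇ + PEEP (constant-flow equation of motion).
Only the baseline term changes: ΔPIP = ΔPEEP = 5 − 8 = -3.0 cmH2O.
Original PIP = 325/23.2 + 10.5×1.1333 + 8 = 33.908 cmH2O; new PIP = 33.908 + (-3.0) = 30.908 cmH2O.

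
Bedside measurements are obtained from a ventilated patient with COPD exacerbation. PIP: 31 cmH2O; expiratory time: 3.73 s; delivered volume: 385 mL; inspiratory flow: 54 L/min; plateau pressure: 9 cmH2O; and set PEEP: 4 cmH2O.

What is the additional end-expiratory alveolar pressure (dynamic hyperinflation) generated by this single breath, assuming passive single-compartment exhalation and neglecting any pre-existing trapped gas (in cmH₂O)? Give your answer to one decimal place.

Flow: 54 L/min ÷ 60 = 0.9 L/s.
R = (PIP − Pplat)/V̇ = (31 − 9) / 0.9 = 22.0/0.9 = 24.444 cmH2O·s/L.
C = Vt/(Pplat − PEEP) = 385.0 / (9 − 4) = 385.0/5.0 = 77.0 mL/cmH2O.
τ = R × C = 24.444 × 0.077 L/cmH2O = 1.882 s.
Fraction remaining = e^(−Te/τ) = e^(−3.73/1.882) = 0.1378; trapped volume = 385.0 × 0.1378 = 53.053 mL.
Additional alveolar pressure from trapping ≈ V_trapped / C = 53.053 / 77.0 = 0.689 cmH2O.

0.7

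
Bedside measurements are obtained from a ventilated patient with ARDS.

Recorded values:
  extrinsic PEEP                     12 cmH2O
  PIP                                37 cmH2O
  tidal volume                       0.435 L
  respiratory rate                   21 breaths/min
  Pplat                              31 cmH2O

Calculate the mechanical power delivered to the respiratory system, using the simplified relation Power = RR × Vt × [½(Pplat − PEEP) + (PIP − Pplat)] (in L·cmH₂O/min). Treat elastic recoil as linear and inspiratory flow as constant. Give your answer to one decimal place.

Per-breath work = Vt × [½(Pplat−PEEP) + (PIP−Pplat)] = 0.435 × [0.5×19.0 + 6.0] = 0.435 × 15.5 = 6.743 L·cmH2O.
Power = 21 × 6.743 = 141.6 L·cmH2O/min.

141.6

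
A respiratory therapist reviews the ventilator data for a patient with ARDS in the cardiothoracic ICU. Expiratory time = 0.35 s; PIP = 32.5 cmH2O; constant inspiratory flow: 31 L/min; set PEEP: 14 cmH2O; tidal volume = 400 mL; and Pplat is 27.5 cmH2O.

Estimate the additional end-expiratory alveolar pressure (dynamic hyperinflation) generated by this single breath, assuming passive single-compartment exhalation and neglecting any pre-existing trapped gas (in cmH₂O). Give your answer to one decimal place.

4.0

Flow: 31 L/min ÷ 60 = 0.5167 L/s.
R = (PIP − Pplat)/V̇ = (32.5 − 27.5) / 0.5167 = 5.0/0.5167 = 9.677 cmH2O·s/L.
C = Vt/(Pplat − PEEP) = 400.0 / (27.5 − 14) = 400.0/13.5 = 29.63 mL/cmH2O.
τ = R × C = 9.677 × 0.02963 L/cmH2O = 0.2867 s.
Fraction remaining = e^(−Te/τ) = e^(−0.35/0.2867) = 0.295; trapped volume = 400.0 × 0.295 = 118.0 mL.
Additional alveolar pressure from trapping ≈ V_trapped / C = 118.0 / 29.63 = 3.982 cmH2O.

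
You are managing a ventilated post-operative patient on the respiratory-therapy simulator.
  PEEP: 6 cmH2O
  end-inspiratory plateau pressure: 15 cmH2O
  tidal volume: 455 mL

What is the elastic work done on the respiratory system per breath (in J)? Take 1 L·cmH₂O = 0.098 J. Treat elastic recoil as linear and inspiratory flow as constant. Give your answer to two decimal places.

Elastic work ≈ ½ × (Pplat − PEEP) × Vt = 0.5 × (15 − 6) × 0.455 L = 0.5 × 9.0 × 0.455 = 2.048 L·cmH2O.
× 0.098 J/(L·cmH2O) → 0.2007 J.

0.20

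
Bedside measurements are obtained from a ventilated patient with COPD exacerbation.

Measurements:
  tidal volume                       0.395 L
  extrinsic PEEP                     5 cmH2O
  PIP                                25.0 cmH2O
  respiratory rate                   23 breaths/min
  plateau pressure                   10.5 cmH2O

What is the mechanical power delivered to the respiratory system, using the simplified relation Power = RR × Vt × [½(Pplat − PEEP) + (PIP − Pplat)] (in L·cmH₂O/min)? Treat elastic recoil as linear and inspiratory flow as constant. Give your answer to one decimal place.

Per-breath work = Vt × [½(Pplat−PEEP) + (PIP−Pplat)] = 0.395 × [0.5×5.5 + 14.5] = 0.395 × 17.25 = 6.814 L·cmH2O.
Power = 23 × 6.814 = 156.72 L·cmH2O/min.

156.7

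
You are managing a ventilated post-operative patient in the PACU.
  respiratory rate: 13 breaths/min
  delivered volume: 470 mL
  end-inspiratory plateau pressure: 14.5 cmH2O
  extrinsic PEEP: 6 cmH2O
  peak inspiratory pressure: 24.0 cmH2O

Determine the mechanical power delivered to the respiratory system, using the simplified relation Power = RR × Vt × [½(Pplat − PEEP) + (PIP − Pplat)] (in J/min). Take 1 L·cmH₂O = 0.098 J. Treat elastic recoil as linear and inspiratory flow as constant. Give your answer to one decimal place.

Per-breath work = Vt × [½(Pplat−PEEP) + (PIP−Pplat)] = 0.470 × [0.5×8.5 + 9.5] = 0.470 × 13.75 = 6.463 L·cmH2O.
Power = 13 × 6.463 = 84.019 L·cmH2O/min.
× 0.098 J/(L·cmH2O) → 8.234 J/min.

8.2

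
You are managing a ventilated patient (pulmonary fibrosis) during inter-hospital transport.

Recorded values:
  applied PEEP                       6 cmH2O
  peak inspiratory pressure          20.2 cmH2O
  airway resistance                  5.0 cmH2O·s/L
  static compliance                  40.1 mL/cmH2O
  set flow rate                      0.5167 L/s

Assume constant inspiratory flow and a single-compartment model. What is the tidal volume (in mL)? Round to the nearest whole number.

466

Equation of motion (constant flow): PIP = Vt/C + R·V̇ + PEEP.
Vt/C = PIP − R·V̇ − PEEP = 20.2 − 2.584 − 6 = 11.616 cmH2O.
Vt = C × 11.616 = 40.1 × 11.616 = 465.8 mL.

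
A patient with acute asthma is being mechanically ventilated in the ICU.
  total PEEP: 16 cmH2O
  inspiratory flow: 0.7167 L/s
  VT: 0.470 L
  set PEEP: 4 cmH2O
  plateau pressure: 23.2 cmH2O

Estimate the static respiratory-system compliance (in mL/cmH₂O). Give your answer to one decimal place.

End-expiratory occlusion gives total PEEP = 16 cmH2O (intrinsic PEEP = 16 − 4 = 12). Use total PEEP for the elastic gradient.
Cstat = Vt / (Pplat − PEEPtotal) = 470 / (23.2 − 16) = 470 / 7.2 = 65.278 mL/cmH2O.

65.3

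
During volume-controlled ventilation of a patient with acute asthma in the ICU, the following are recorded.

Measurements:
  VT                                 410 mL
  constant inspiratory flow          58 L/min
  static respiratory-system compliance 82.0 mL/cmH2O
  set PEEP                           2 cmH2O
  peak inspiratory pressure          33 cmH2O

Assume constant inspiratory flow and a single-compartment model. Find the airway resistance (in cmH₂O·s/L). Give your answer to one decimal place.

Flow: 58 L/min ÷ 60 = 0.9667 L/s.
Equation of motion (constant flow): PIP = Vt/C + R·V̇ + PEEP.
R·V̇ = PIP − Vt/C − PEEP = 33 − 410/82.0 − 2 = 33 − 5.0 − 2 = 26.0 cmH2O.
R = 26.0 / 0.9667 = 26.896 cmH2O·s/L.

26.9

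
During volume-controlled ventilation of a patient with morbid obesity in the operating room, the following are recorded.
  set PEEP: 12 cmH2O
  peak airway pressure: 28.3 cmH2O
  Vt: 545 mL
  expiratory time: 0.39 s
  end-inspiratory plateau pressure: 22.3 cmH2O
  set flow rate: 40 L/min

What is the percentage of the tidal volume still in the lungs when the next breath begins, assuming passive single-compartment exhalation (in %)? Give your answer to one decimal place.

Flow: 40 L/min ÷ 60 = 0.6667 L/s.
R = (PIP − Pplat)/V̇ = (28.3 − 22.3) / 0.6667 = 6.0/0.6667 = 9.0 cmH2O·s/L.
C = Vt/(Pplat − PEEP) = 545.0 / (22.3 − 12) = 545.0/10.3 = 52.913 mL/cmH2O.
τ = R × C = 9.0 × 0.05291 L/cmH2O = 0.4762 s.
Fraction remaining at end-expiration = e^(−Te/τ) = e^(−0.39/0.4762) = 0.4409 → 44.09%.

44.1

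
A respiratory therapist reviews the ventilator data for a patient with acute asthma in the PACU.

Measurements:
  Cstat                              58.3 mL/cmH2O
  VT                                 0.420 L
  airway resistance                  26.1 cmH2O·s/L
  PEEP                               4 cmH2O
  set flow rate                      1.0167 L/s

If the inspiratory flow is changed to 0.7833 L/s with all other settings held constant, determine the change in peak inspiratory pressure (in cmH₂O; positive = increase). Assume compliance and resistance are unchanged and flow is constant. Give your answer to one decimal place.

PIP = Vt/C + R·V̇ + PEEP (constant-flow equation of motion).
Only the resistive term changes: ΔPIP = R × ΔV̇ = 26.1 × (0.7833 − 1.0167) = 26.1 × -0.2334 = -6.092 cmH2O.

-6.1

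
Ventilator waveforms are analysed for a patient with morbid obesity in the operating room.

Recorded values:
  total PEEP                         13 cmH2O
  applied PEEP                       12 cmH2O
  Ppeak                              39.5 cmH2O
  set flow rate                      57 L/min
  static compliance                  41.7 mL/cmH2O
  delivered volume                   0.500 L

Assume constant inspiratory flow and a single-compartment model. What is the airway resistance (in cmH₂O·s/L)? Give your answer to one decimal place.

15.3

Flow: 57 L/min ÷ 60 = 0.95 L/s.
Total PEEP = 13 cmH2O (set 12 + intrinsic 1); this is the baseline alveolar pressure.
Equation of motion (constant flow): PIP = Vt/C + R·V̇ + PEEP.
R·V̇ = PIP − Vt/C − PEEP = 39.5 − 500/41.7 − 13 = 39.5 − 11.99 − 13 = 14.51 cmH2O.
R = 14.51 / 0.95 = 15.274 cmH2O·s/L.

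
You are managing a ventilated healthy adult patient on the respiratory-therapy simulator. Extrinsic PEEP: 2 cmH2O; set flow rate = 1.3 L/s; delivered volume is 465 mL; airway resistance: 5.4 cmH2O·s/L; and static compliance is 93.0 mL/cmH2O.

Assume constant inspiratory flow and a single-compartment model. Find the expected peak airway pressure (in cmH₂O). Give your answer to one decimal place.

14.0

Equation of motion (constant flow): PIP = Vt/C + R·V̇ + PEEP.
PIP = 465/93.0 + 5.4×1.3 + 2 = 5.0 + 7.02 + 2 = 14.02 cmH2O.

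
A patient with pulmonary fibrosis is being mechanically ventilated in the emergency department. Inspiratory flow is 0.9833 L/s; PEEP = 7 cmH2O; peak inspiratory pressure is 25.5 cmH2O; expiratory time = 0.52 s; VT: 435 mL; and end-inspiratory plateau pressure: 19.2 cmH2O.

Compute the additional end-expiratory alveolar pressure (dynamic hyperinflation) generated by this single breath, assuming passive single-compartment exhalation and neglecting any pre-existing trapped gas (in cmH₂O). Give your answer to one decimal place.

1.3

R = (PIP − Pplat)/V̇ = (25.5 − 19.2) / 0.9833 = 6.3/0.9833 = 6.407 cmH2O·s/L.
C = Vt/(Pplat − PEEP) = 435.0 / (19.2 − 7) = 435.0/12.2 = 35.656 mL/cmH2O.
τ = R × C = 6.407 × 0.03566 L/cmH2O = 0.2285 s.
Fraction remaining = e^(−Te/τ) = e^(−0.52/0.2285) = 0.1027; trapped volume = 435.0 × 0.1027 = 44.675 mL.
Additional alveolar pressure from trapping ≈ V_trapped / C = 44.675 / 35.656 = 1.253 cmH2O.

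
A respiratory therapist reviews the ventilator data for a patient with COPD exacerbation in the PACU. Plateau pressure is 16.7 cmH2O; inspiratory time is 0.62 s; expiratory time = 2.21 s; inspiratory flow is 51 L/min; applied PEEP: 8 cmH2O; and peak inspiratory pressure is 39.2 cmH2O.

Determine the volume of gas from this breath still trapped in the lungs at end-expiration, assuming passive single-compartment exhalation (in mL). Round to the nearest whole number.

133

Flow: 51 L/min ÷ 60 = 0.85 L/s.
Vt = flow × Ti = 0.85 L/s × 0.62 s × 1000 mL/L = 527.0 mL.
R = (PIP − Pplat)/V̇ = (39.2 − 16.7) / 0.85 = 22.5/0.85 = 26.471 cmH2O·s/L.
C = Vt/(Pplat − PEEP) = 527.0 / (16.7 − 8) = 527.0/8.7 = 60.575 mL/cmH2O.
τ = R × C = 26.471 × 0.06058 L/cmH2O = 1.604 s.
Fraction remaining = e^(−Te/τ) = e^(−2.21/1.604) = 0.2521.
Trapped volume = 527.0 × 0.2521 = 132.86 mL.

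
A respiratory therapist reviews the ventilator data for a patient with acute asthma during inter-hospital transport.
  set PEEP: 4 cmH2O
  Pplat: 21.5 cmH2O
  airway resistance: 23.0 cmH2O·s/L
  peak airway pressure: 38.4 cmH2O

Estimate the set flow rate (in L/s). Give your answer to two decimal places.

0.73

flow = (PIP − Pplat) / Raw = 16.9 / 23.0 = 0.7348 L/s.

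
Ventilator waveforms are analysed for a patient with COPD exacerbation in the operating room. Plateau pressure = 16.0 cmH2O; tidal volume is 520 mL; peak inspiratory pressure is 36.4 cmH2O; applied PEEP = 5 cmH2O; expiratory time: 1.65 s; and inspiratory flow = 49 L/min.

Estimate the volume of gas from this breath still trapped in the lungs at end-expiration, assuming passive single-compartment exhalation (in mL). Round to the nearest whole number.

129

Flow: 49 L/min ÷ 60 = 0.8167 L/s.
R = (PIP − Pplat)/V̇ = (36.4 − 16.0) / 0.8167 = 20.4/0.8167 = 24.979 cmH2O·s/L.
C = Vt/(Pplat − PEEP) = 520.0 / (16.0 − 5) = 520.0/11.0 = 47.273 mL/cmH2O.
τ = R × C = 24.979 × 0.04727 L/cmH2O = 1.181 s.
Fraction remaining = e^(−Te/τ) = e^(−1.65/1.181) = 0.2473.
Trapped volume = 520.0 × 0.2473 = 128.6 mL.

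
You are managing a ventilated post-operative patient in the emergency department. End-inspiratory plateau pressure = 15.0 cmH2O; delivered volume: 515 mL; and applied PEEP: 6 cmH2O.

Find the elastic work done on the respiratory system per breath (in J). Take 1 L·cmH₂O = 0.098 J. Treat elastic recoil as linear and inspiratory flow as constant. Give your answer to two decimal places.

Elastic work ≈ ½ × (Pplat − PEEP) × Vt = 0.5 × (15.0 − 6) × 0.515 L = 0.5 × 9.0 × 0.515 = 2.318 L·cmH2O.
× 0.098 J/(L·cmH2O) → 0.2272 J.

0.23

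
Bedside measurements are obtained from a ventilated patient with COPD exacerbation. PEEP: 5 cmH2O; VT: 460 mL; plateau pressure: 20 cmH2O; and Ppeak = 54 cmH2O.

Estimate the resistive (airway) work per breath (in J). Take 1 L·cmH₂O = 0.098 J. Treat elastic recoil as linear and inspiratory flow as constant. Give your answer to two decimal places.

1.53

With constant inspiratory flow the resistive pressure is constant at PIP − Pplat = 54 − 20 = 34.0 cmH2O, so resistive work = 34.0 × 0.460 = 15.64 L·cmH2O.
× 0.098 J/(L·cmH2O) → 1.533 J.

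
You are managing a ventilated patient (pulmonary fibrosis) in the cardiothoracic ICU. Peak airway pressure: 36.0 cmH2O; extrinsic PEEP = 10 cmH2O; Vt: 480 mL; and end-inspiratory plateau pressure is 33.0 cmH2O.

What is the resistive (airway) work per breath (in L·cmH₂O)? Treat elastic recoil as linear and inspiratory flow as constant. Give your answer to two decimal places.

With constant inspiratory flow the resistive pressure is constant at PIP − Pplat = 36.0 − 33.0 = 3.0 cmH2O, so resistive work = 3.0 × 0.480 = 1.44 L·cmH2O.

1.44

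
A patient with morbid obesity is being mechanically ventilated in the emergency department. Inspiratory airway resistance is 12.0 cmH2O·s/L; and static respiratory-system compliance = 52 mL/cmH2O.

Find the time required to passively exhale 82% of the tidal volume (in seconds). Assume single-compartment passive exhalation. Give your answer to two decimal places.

1.07

τ = R × C = 12.0 × 52 mL/cmH2O = 12.0 × 0.052 L/cmH2O = 0.624 s.
Exhaled fraction f = 1 − e^(−t/τ) → t = −τ·ln(1 − f) = −0.624·ln(0.18) = 1.07 s.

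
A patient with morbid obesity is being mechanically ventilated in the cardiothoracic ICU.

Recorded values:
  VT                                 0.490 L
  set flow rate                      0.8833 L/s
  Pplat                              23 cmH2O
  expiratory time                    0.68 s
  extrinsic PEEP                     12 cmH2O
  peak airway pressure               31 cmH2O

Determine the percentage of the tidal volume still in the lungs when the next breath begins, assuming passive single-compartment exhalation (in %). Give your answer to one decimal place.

18.5

R = (PIP − Pplat)/V̇ = (31 − 23) / 0.8833 = 8.0/0.8833 = 9.057 cmH2O·s/L.
C = Vt/(Pplat − PEEP) = 490.0 / (23 − 12) = 490.0/11.0 = 44.545 mL/cmH2O.
τ = R × C = 9.057 × 0.04455 L/cmH2O = 0.4035 s.
Fraction remaining at end-expiration = e^(−Te/τ) = e^(−0.68/0.4035) = 0.1854 → 18.54%.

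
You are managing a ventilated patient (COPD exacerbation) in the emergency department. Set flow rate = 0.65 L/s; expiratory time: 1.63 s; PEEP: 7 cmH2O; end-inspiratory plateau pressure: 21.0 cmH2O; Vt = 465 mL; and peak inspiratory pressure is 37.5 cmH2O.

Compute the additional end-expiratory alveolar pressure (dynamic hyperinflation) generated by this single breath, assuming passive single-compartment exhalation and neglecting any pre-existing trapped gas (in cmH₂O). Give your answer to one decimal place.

R = (PIP − Pplat)/V̇ = (37.5 − 21.0) / 0.65 = 16.5/0.65 = 25.385 cmH2O·s/L.
C = Vt/(Pplat − PEEP) = 465.0 / (21.0 − 7) = 465.0/14.0 = 33.214 mL/cmH2O.
τ = R × C = 25.385 × 0.03321 L/cmH2O = 0.843 s.
Fraction remaining = e^(−Te/τ) = e^(−1.63/0.843) = 0.1446; trapped volume = 465.0 × 0.1446 = 67.239 mL.
Additional alveolar pressure from trapping ≈ V_trapped / C = 67.239 / 33.214 = 2.024 cmH2O.

2.0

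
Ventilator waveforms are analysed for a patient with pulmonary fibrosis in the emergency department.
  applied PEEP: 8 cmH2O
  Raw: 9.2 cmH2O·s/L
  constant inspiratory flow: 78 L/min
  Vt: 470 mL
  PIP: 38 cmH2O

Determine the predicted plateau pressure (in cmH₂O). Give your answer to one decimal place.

Flow: 78 L/min ÷ 60 = 1.3 L/s.
Pplat = PIP − Raw × flow = 38 − 9.2 × 1.3 = 38 − 11.96 = 26.04 cmH2O.

26.0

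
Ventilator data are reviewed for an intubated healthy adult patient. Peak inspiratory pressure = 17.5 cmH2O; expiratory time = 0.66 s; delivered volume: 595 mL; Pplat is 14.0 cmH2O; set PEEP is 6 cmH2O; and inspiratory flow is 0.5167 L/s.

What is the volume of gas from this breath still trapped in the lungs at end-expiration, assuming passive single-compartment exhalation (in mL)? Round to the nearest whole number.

R = (PIP − Pplat)/V̇ = (17.5 − 14.0) / 0.5167 = 3.5/0.5167 = 6.774 cmH2O·s/L.
C = Vt/(Pplat − PEEP) = 595.0 / (14.0 − 6) = 595.0/8.0 = 74.375 mL/cmH2O.
τ = R × C = 6.774 × 0.07438 L/cmH2O = 0.5039 s.
Fraction remaining = e^(−Te/τ) = e^(−0.66/0.5039) = 0.2699.
Trapped volume = 595.0 × 0.2699 = 160.59 mL.

161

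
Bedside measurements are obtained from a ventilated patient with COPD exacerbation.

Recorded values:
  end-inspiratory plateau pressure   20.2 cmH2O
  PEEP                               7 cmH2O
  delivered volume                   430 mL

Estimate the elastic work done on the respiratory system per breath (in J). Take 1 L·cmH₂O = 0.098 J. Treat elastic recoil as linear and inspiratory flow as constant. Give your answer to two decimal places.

0.28

Elastic work ≈ ½ × (Pplat − PEEP) × Vt = 0.5 × (20.2 − 7) × 0.430 L = 0.5 × 13.2 × 0.430 = 2.838 L·cmH2O.
× 0.098 J/(L·cmH2O) → 0.2781 J.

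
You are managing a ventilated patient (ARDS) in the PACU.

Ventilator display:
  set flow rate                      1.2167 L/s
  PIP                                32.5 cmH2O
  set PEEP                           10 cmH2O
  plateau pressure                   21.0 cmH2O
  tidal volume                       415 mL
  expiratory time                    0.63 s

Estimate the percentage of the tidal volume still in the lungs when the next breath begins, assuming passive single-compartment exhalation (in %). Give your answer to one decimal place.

17.1

R = (PIP − Pplat)/V̇ = (32.5 − 21.0) / 1.2167 = 11.5/1.2167 = 9.452 cmH2O·s/L.
C = Vt/(Pplat − PEEP) = 415.0 / (21.0 − 10) = 415.0/11.0 = 37.727 mL/cmH2O.
τ = R × C = 9.452 × 0.03773 L/cmH2O = 0.3566 s.
Fraction remaining at end-expiration = e^(−Te/τ) = e^(−0.63/0.3566) = 0.1709 → 17.09%.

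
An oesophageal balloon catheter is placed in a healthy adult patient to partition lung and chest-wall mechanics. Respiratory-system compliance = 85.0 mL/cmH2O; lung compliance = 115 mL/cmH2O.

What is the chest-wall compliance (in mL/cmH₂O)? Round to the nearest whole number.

1/Ccw = 1/Crs − 1/CL.
1/Ccw = 1/85.0 − 1/115 = 0.003069.
Ccw = 325.84 mL/cmH2O.

326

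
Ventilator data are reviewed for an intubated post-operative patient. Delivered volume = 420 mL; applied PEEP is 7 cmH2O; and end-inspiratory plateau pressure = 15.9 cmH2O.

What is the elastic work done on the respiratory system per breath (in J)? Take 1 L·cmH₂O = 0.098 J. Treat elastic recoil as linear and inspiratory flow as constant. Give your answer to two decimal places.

0.18

Elastic work ≈ ½ × (Pplat − PEEP) × Vt = 0.5 × (15.9 − 7) × 0.420 L = 0.5 × 8.9 × 0.420 = 1.869 L·cmH2O.
× 0.098 J/(L·cmH2O) → 0.1832 J.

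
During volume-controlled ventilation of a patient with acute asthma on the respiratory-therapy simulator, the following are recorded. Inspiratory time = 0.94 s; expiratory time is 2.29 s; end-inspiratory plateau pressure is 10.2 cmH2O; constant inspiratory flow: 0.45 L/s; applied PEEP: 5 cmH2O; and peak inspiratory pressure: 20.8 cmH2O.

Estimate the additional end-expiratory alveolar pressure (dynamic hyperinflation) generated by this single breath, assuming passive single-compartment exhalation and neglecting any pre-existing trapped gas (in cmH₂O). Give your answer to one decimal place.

Vt = flow × Ti = 0.45 L/s × 0.94 s × 1000 mL/L = 423.0 mL.
R = (PIP − Pplat)/V̇ = (20.8 − 10.2) / 0.45 = 10.6/0.45 = 23.556 cmH2O·s/L.
C = Vt/(Pplat − PEEP) = 423.0 / (10.2 − 5) = 423.0/5.2 = 81.346 mL/cmH2O.
τ = R × C = 23.556 × 0.08135 L/cmH2O = 1.916 s.
Fraction remaining = e^(−Te/τ) = e^(−2.29/1.916) = 0.3026; trapped volume = 423.0 × 0.3026 = 128.0 mL.
Additional alveolar pressure from trapping ≈ V_trapped / C = 128.0 / 81.346 = 1.574 cmH2O.

1.6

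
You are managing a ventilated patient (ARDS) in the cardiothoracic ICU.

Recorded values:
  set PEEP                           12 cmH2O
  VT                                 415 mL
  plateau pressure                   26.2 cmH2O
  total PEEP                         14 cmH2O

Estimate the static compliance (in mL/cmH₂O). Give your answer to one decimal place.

End-expiratory occlusion gives total PEEP = 14 cmH2O (intrinsic PEEP = 14 − 12 = 2). Use total PEEP for the elastic gradient.
Cstat = Vt / (Pplat − PEEPtotal) = 415 / (26.2 − 14) = 415 / 12.2 = 34.016 mL/cmH2O.

34.0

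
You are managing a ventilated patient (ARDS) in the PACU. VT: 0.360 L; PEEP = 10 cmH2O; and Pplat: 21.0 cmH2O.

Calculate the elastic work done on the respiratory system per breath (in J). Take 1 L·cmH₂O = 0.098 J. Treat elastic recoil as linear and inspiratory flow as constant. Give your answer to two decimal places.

0.19

Elastic work ≈ ½ × (Pplat − PEEP) × Vt = 0.5 × (21.0 − 10) × 0.360 L = 0.5 × 11.0 × 0.360 = 1.98 L·cmH2O.
× 0.098 J/(L·cmH2O) → 0.194 J.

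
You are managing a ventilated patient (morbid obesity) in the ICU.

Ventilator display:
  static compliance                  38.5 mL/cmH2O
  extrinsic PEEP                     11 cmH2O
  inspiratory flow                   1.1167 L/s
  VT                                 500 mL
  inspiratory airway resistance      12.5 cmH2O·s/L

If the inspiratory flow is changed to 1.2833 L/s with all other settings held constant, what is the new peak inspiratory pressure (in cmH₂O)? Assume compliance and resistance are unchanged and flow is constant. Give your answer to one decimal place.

40.0

PIP = Vt/C + R·V̇ + PEEP (constant-flow equation of motion).
Only the resistive term changes: ΔPIP = R × ΔV̇ = 12.5 × (1.2833 − 1.1167) = 12.5 × 0.1666 = 2.083 cmH2O.
Original PIP = 500/38.5 + 12.5×1.1167 + 11 = 37.946 cmH2O; new PIP = 37.946 + (2.083) = 40.029 cmH2O.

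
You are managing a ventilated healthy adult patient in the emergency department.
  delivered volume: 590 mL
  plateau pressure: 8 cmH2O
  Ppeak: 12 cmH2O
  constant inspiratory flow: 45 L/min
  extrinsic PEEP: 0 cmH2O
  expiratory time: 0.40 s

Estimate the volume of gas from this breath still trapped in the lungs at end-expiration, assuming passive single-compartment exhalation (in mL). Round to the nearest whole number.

Flow: 45 L/min ÷ 60 = 0.75 L/s.
R = (PIP − Pplat)/V̇ = (12 − 8) / 0.75 = 4.0/0.75 = 5.333 cmH2O·s/L.
C = Vt/(Pplat − PEEP) = 590.0 / (8 − 0) = 590.0/8.0 = 73.75 mL/cmH2O.
τ = R × C = 5.333 × 0.07375 L/cmH2O = 0.3933 s.
Fraction remaining = e^(−Te/τ) = e^(−0.40/0.3933) = 0.3617.
Trapped volume = 590.0 × 0.3617 = 213.4 mL.

213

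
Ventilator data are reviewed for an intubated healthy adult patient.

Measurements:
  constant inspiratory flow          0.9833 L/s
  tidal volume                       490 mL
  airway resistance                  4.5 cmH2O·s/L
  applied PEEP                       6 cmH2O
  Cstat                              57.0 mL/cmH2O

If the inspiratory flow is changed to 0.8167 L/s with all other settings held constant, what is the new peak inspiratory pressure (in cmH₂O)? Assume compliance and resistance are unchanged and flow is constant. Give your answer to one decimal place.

PIP = Vt/C + R·V̇ + PEEP (constant-flow equation of motion).
Only the resistive term changes: ΔPIP = R × ΔV̇ = 4.5 × (0.8167 − 0.9833) = 4.5 × -0.1666 = -0.7497 cmH2O.
Original PIP = 490/57.0 + 4.5×0.9833 + 6 = 19.021 cmH2O; new PIP = 19.021 + (-0.7497) = 18.271 cmH2O.

18.3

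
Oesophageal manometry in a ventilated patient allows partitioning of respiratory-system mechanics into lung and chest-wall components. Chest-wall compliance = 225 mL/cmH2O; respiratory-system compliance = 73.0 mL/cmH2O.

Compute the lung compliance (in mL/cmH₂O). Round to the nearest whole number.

108

1/CL = 1/Crs − 1/Ccw.
1/CL = 1/73.0 − 1/225 = 0.009254.
CL = 108.06 mL/cmH2O.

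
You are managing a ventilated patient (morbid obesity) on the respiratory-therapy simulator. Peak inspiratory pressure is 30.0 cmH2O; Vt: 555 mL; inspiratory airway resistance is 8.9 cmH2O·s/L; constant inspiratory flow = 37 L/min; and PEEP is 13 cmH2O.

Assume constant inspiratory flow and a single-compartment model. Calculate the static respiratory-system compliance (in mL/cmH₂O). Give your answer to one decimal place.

Flow: 37 L/min ÷ 60 = 0.6167 L/s.
Equation of motion (constant flow): PIP = Vt/C + R·V̇ + PEEP.
Vt/C = PIP − R·V̇ − PEEP = 30.0 − 8.9×0.6167 − 13 = 30.0 − 5.489 − 13 = 11.511 cmH2O.
C = Vt / 11.511 = 555 / 11.511 = 48.215 mL/cmH2O.

48.2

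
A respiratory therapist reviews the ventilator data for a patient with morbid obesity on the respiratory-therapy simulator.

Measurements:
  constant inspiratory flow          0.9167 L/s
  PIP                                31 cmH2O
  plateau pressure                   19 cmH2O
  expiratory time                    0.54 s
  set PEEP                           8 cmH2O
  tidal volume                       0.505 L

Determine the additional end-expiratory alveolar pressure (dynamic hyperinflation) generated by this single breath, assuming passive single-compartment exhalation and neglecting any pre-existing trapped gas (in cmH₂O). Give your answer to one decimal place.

4.5

R = (PIP − Pplat)/V̇ = (31 − 19) / 0.9167 = 12.0/0.9167 = 13.09 cmH2O·s/L.
C = Vt/(Pplat − PEEP) = 505.0 / (19 − 8) = 505.0/11.0 = 45.909 mL/cmH2O.
τ = R × C = 13.09 × 0.04591 L/cmH2O = 0.601 s.
Fraction remaining = e^(−Te/τ) = e^(−0.54/0.601) = 0.4072; trapped volume = 505.0 × 0.4072 = 205.64 mL.
Additional alveolar pressure from trapping ≈ V_trapped / C = 205.64 / 45.909 = 4.479 cmH2O.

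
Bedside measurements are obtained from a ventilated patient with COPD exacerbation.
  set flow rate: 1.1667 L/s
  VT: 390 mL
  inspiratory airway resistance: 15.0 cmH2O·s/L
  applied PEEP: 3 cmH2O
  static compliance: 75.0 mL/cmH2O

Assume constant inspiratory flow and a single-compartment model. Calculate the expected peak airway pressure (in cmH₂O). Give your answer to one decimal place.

Equation of motion (constant flow): PIP = Vt/C + R·V̇ + PEEP.
PIP = 390/75.0 + 15.0×1.1667 + 3 = 5.2 + 17.501 + 3 = 25.701 cmH2O.

25.7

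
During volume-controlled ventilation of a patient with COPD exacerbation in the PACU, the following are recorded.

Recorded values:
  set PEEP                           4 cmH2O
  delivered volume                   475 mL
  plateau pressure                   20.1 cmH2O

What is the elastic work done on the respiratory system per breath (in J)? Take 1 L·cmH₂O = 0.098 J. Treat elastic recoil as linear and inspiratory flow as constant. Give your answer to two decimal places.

Elastic work ≈ ½ × (Pplat − PEEP) × Vt = 0.5 × (20.1 − 4) × 0.475 L = 0.5 × 16.1 × 0.475 = 3.824 L·cmH2O.
× 0.098 J/(L·cmH2O) → 0.3748 J.

0.37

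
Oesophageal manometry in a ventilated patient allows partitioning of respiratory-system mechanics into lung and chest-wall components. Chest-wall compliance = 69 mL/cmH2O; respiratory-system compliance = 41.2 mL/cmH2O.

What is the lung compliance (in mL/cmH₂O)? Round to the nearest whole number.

1/CL = 1/Crs − 1/Ccw.
1/CL = 1/41.2 − 1/69 = 0.009779.
CL = 102.26 mL/cmH2O.

102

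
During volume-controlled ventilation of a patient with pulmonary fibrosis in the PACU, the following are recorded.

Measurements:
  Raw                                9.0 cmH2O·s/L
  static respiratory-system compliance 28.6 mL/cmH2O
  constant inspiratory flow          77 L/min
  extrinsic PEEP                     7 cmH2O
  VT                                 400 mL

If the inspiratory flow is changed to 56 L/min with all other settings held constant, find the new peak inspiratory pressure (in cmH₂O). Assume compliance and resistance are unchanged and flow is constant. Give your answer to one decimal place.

29.4

Flow: 77 L/min ÷ 60 = 1.2833 L/s.
New flow: 56 L/min ÷ 60 = 0.9333 L/s.
PIP = Vt/C + R·V̇ + PEEP (constant-flow equation of motion).
Only the resistive term changes: ΔPIP = R × ΔV̇ = 9.0 × (0.9333 − 1.2833) = 9.0 × -0.35 = -3.15 cmH2O.
Original PIP = 400/28.6 + 9.0×1.2833 + 7 = 32.536 cmH2O; new PIP = 32.536 + (-3.15) = 29.386 cmH2O.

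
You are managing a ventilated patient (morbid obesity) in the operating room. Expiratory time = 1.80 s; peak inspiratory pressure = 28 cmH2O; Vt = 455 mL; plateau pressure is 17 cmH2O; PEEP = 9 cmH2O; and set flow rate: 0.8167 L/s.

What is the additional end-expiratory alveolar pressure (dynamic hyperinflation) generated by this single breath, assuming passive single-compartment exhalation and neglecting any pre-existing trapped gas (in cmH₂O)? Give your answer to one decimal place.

R = (PIP − Pplat)/V̇ = (28 − 17) / 0.8167 = 11.0/0.8167 = 13.469 cmH2O·s/L.
C = Vt/(Pplat − PEEP) = 455.0 / (17 − 9) = 455.0/8.0 = 56.875 mL/cmH2O.
τ = R × C = 13.469 × 0.05688 L/cmH2O = 0.7661 s.
Fraction remaining = e^(−Te/τ) = e^(−1.80/0.7661) = 0.09541; trapped volume = 455.0 × 0.09541 = 43.412 mL.
Additional alveolar pressure from trapping ≈ V_trapped / C = 43.412 / 56.875 = 0.7633 cmH2O.

0.8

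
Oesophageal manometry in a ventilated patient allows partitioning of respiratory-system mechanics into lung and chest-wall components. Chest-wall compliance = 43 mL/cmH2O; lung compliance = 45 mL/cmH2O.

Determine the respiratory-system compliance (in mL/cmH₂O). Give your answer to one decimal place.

Lung and chest wall are elastances in series: 1/Crs = 1/CL + 1/Ccw.
1/Crs = 1/45 + 1/43 = 0.04548.
Crs = 21.988 mL/cmH2O.

22.0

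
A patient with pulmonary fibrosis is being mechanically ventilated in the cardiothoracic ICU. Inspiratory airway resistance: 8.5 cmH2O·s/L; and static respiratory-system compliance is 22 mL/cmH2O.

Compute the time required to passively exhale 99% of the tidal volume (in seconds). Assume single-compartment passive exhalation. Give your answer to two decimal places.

τ = R × C = 8.5 × 22 mL/cmH2O = 8.5 × 0.022 L/cmH2O = 0.187 s.
Exhaled fraction f = 1 − e^(−t/τ) → t = −τ·ln(1 − f) = −0.187·ln(0.01) = 0.8612 s.

0.86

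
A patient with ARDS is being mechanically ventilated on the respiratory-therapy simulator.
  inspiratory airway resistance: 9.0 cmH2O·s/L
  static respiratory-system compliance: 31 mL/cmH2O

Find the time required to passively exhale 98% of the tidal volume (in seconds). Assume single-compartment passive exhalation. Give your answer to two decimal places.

τ = R × C = 9.0 × 31 mL/cmH2O = 9.0 × 0.031 L/cmH2O = 0.279 s.
Exhaled fraction f = 1 − e^(−t/τ) → t = −τ·ln(1 − f) = −0.279·ln(0.02) = 1.091 s.

1.09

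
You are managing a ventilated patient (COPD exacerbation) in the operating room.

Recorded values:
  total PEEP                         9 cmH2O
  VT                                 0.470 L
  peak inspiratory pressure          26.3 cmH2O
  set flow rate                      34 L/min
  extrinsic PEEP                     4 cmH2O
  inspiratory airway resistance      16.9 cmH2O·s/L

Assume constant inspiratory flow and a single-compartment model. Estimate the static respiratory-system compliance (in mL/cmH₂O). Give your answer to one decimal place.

Flow: 34 L/min ÷ 60 = 0.5667 L/s.
Total PEEP = 9 cmH2O (set 4 + intrinsic 5); this is the baseline alveolar pressure.
Equation of motion (constant flow): PIP = Vt/C + R·V̇ + PEEP.
Vt/C = PIP − R·V̇ − PEEP = 26.3 − 16.9×0.5667 − 9 = 26.3 − 9.577 − 9 = 7.723 cmH2O.
C = Vt / 7.723 = 470 / 7.723 = 60.857 mL/cmH2O.

60.9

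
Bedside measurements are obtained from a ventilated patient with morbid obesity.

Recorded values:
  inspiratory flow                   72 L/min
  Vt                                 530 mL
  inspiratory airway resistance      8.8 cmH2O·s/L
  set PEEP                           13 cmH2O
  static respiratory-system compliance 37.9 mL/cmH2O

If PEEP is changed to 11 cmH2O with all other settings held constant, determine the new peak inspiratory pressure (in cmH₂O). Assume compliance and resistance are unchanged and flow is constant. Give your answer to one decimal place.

Flow: 72 L/min ÷ 60 = 1.2 L/s.
PIP = Vt/C + R·V̇ + PEEP (constant-flow equation of motion).
Only the baseline term changes: ΔPIP = ΔPEEP = 11 − 13 = -2.0 cmH2O.
Original PIP = 530/37.9 + 8.8×1.2 + 13 = 37.544 cmH2O; new PIP = 37.544 + (-2.0) = 35.544 cmH2O.

35.5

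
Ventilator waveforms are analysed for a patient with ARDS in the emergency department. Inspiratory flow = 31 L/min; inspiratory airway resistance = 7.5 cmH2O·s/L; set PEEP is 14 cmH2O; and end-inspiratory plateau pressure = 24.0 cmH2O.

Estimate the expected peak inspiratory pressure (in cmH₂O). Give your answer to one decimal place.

27.9

Flow: 31 L/min ÷ 60 = 0.5167 L/s.
PIP = Pplat + Raw × flow = 24.0 + 7.5 × 0.5167 = 24.0 + 3.875 = 27.875 cmH2O.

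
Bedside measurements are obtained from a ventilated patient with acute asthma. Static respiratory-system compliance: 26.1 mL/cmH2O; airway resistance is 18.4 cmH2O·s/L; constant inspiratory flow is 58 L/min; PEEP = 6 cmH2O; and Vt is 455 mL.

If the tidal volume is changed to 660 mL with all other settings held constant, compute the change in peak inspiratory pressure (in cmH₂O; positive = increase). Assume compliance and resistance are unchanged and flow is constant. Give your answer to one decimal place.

7.9

PIP = Vt/C + R·V̇ + PEEP (constant-flow equation of motion).
Only the elastic term changes: ΔPIP = ΔVt / C = (660 − 455) / 26.1 = 7.854 cmH2O.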